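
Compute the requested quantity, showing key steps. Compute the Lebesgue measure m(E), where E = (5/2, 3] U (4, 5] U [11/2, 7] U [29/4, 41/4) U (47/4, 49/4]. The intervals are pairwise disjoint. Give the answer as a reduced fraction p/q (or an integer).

For pairwise disjoint intervals, m(union_i I_i) = sum_i m(I_i),
and m is invariant under swapping open/closed endpoints (single points have measure 0).
So m(E) = sum_i (b_i - a_i).
  I_1 has length 3 - 5/2 = 1/2.
  I_2 has length 5 - 4 = 1.
  I_3 has length 7 - 11/2 = 3/2.
  I_4 has length 41/4 - 29/4 = 3.
  I_5 has length 49/4 - 47/4 = 1/2.
Summing:
  m(E) = 1/2 + 1 + 3/2 + 3 + 1/2 = 13/2.

13/2


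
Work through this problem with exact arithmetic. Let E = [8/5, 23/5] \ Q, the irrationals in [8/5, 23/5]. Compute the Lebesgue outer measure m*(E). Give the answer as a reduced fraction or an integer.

The interval I = [8/5, 23/5] has m(I) = 23/5 - 8/5 = 3 (endpoints are measure-zero, so open/closed/half-open agree). Write I = (I cap Q) u (I \ Q). The rationals in I are countable, so m*(I cap Q) = 0 (cover each rational by intervals whose total length is arbitrarily small). By countable subadditivity m*(I) <= m*(I cap Q) + m*(I \ Q), hence m*(I \ Q) >= m(I) = 3. The reverse inequality m*(I \ Q) <= m*(I) = 3 is trivial since (I \ Q) is a subset of I. Therefore m*(I \ Q) = 3.

3


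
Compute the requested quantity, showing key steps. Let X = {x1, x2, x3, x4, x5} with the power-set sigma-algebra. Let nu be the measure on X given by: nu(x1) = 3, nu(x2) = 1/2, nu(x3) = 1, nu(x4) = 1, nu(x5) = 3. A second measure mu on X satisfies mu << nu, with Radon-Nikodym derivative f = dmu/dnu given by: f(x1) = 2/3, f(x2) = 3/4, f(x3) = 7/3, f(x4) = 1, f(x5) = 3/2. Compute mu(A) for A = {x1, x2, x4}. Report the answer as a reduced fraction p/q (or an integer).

By the defining property of the Radon-Nikodym derivative, for every measurable set A,
  mu(A) = integral_A f dnu.
Since nu is a discrete measure concentrated on the atoms of X, the integral over A reduces to the sum
  mu(A) = sum_{x in A} f(x) * nu({x}).
Computing each term:
  x1: f(x1) * nu(x1) = 2/3 * 3 = 2.
  x2: f(x2) * nu(x2) = 3/4 * 1/2 = 3/8.
  x4: f(x4) * nu(x4) = 1 * 1 = 1.
Summing: mu(A) = 2 + 3/8 + 1 = 27/8.

27/8


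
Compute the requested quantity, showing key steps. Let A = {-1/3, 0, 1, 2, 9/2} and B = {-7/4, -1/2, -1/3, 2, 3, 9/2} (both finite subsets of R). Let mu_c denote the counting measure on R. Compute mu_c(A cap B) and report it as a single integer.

Counting measure on a finite set equals cardinality. mu_c(A cap B) = |A cap B| (elements appearing in both).
Enumerating the elements of A that also lie in B gives 3 element(s).
So mu_c(A cap B) = 3.

3


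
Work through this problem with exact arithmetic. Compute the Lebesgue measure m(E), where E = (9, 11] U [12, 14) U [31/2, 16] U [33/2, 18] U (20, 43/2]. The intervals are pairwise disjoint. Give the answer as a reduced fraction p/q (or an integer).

For pairwise disjoint intervals, m(union_i I_i) = sum_i m(I_i),
and m is invariant under swapping open/closed endpoints (single points have measure 0).
So m(E) = sum_i (b_i - a_i).
  I_1 has length 11 - 9 = 2.
  I_2 has length 14 - 12 = 2.
  I_3 has length 16 - 31/2 = 1/2.
  I_4 has length 18 - 33/2 = 3/2.
  I_5 has length 43/2 - 20 = 3/2.
Summing:
  m(E) = 2 + 2 + 1/2 + 3/2 + 3/2 = 15/2.

15/2


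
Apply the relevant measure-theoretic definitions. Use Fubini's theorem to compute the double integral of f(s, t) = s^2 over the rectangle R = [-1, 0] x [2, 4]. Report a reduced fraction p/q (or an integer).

f(s, t) is a tensor product of a function of s and a function of t, and both factors are bounded continuous (hence Lebesgue integrable) on the rectangle, so Fubini's theorem applies:
  integral_R f d(m x m) = (integral_a1^b1 s^2 ds) * (integral_a2^b2 1 dt).
Inner integral in s: integral_{-1}^{0} s^2 ds = (0^3 - (-1)^3)/3
  = 1/3.
Inner integral in t: integral_{2}^{4} 1 dt = (4^1 - 2^1)/1
  = 2.
Product: (1/3) * (2) = 2/3.

2/3


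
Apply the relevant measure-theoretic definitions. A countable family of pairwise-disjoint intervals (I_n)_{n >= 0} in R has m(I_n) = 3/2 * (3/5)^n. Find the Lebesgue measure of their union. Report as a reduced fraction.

By countable additivity of the Lebesgue measure on pairwise disjoint measurable sets,
  m(union_{n >= 0} I_n) = sum_{n >= 0} m(I_n) = sum_{n >= 0} a * r^n,
  with a = 3/2 and r = 3/5.
Since 0 < r = 3/5 < 1, the geometric series converges:
  sum_{n >= 0} a * r^n = a / (1 - r).
  = 3/2 / (1 - 3/5)
  = 3/2 / (2/5)
  = 15/4.

15/4


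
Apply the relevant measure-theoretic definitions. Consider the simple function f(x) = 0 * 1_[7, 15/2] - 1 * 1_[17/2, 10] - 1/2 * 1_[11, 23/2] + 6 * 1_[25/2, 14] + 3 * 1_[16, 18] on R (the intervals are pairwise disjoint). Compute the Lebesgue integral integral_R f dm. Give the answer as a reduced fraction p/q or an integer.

For a simple function f = sum_i c_i * 1_{A_i} with disjoint A_i,
  integral f dm = sum_i c_i * m(A_i).
Lengths of the A_i:
  m(A_1) = 15/2 - 7 = 1/2.
  m(A_2) = 10 - 17/2 = 3/2.
  m(A_3) = 23/2 - 11 = 1/2.
  m(A_4) = 14 - 25/2 = 3/2.
  m(A_5) = 18 - 16 = 2.
Contributions c_i * m(A_i):
  (0) * (1/2) = 0.
  (-1) * (3/2) = -3/2.
  (-1/2) * (1/2) = -1/4.
  (6) * (3/2) = 9.
  (3) * (2) = 6.
Total: 0 - 3/2 - 1/4 + 9 + 6 = 53/4.

53/4


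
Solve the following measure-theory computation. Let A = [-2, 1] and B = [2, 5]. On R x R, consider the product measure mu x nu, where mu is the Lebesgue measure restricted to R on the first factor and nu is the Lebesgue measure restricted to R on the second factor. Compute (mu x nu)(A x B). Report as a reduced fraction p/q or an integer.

For a measurable rectangle A x B, the product measure satisfies
  (mu x nu)(A x B) = mu(A) * nu(B).
  mu(A) = 3.
  nu(B) = 3.
  (mu x nu)(A x B) = 3 * 3 = 9.

9


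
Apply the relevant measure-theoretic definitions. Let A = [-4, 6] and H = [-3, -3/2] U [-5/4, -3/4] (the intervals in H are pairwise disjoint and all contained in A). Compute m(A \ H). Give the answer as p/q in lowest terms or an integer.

The ambient interval has length m(A) = 6 - (-4) = 10.
Since the holes are disjoint and sit inside A, by finite additivity
  m(H) = sum_i (b_i - a_i), and m(A \ H) = m(A) - m(H).
Computing the hole measures:
  m(H_1) = -3/2 - (-3) = 3/2.
  m(H_2) = -3/4 - (-5/4) = 1/2.
Summed: m(H) = 3/2 + 1/2 = 2.
So m(A \ H) = 10 - 2 = 8.

8


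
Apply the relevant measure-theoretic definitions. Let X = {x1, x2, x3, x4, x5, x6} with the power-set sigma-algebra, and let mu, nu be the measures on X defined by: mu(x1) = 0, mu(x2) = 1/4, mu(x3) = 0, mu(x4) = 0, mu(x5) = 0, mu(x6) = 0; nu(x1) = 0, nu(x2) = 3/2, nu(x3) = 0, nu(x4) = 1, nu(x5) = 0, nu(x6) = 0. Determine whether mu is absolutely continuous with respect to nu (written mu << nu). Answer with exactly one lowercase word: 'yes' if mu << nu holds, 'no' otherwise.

mu << nu means: every nu-null measurable set is also mu-null; equivalently, for every atom x, if nu({x}) = 0 then mu({x}) = 0.
Checking each atom:
  x1: nu = 0, mu = 0 -> consistent with mu << nu.
  x2: nu = 3/2 > 0 -> no constraint.
  x3: nu = 0, mu = 0 -> consistent with mu << nu.
  x4: nu = 1 > 0 -> no constraint.
  x5: nu = 0, mu = 0 -> consistent with mu << nu.
  x6: nu = 0, mu = 0 -> consistent with mu << nu.
No atom violates the condition. Therefore mu << nu.

yes


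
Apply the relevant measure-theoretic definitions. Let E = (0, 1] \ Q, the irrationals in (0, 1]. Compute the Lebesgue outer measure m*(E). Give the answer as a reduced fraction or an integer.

The interval I = (0, 1] has m(I) = 1 - 0 = 1 (endpoints are measure-zero, so open/closed/half-open agree). Write I = (I cap Q) u (I \ Q). The rationals in I are countable, so m*(I cap Q) = 0 (cover each rational by intervals whose total length is arbitrarily small). By countable subadditivity m*(I) <= m*(I cap Q) + m*(I \ Q), hence m*(I \ Q) >= m(I) = 1. The reverse inequality m*(I \ Q) <= m*(I) = 1 is trivial since (I \ Q) is a subset of I. Therefore m*(I \ Q) = 1.

1


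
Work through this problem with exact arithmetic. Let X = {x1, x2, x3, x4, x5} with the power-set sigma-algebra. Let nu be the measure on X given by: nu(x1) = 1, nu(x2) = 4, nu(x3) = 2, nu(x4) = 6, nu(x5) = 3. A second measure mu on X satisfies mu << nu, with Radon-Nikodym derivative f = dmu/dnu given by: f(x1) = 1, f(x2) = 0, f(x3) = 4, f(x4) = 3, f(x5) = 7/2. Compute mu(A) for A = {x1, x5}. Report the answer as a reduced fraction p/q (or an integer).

By the defining property of the Radon-Nikodym derivative, for every measurable set A,
  mu(A) = integral_A f dnu.
Since nu is a discrete measure concentrated on the atoms of X, the integral over A reduces to the sum
  mu(A) = sum_{x in A} f(x) * nu({x}).
Computing each term:
  x1: f(x1) * nu(x1) = 1 * 1 = 1.
  x5: f(x5) * nu(x5) = 7/2 * 3 = 21/2.
Summing: mu(A) = 1 + 21/2 = 23/2.

23/2


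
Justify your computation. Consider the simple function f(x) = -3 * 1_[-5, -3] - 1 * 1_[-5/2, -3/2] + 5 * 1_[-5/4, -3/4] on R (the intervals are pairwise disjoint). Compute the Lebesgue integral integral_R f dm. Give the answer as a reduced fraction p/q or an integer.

For a simple function f = sum_i c_i * 1_{A_i} with disjoint A_i,
  integral f dm = sum_i c_i * m(A_i).
Lengths of the A_i:
  m(A_1) = -3 - (-5) = 2.
  m(A_2) = -3/2 - (-5/2) = 1.
  m(A_3) = -3/4 - (-5/4) = 1/2.
Contributions c_i * m(A_i):
  (-3) * (2) = -6.
  (-1) * (1) = -1.
  (5) * (1/2) = 5/2.
Total: -6 - 1 + 5/2 = -9/2.

-9/2


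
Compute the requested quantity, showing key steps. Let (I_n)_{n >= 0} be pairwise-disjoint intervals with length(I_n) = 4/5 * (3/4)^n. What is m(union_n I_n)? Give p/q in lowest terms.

By countable additivity of the Lebesgue measure on pairwise disjoint measurable sets,
  m(union_{n >= 0} I_n) = sum_{n >= 0} m(I_n) = sum_{n >= 0} a * r^n,
  with a = 4/5 and r = 3/4.
Since 0 < r = 3/4 < 1, the geometric series converges:
  sum_{n >= 0} a * r^n = a / (1 - r).
  = 4/5 / (1 - 3/4)
  = 4/5 / (1/4)
  = 16/5.

16/5


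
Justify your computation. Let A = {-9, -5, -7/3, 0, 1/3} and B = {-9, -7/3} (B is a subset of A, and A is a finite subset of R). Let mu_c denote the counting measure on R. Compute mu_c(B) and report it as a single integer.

Counting measure assigns mu_c(E) = |E| (number of elements) when E is finite.
B has 2 element(s), so mu_c(B) = 2.

2


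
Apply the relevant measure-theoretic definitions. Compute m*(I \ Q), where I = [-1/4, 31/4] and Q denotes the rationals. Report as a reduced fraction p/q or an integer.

The interval I = [-1/4, 31/4] has m(I) = 31/4 - (-1/4) = 8 (endpoints are measure-zero, so open/closed/half-open agree). Write I = (I cap Q) u (I \ Q). The rationals in I are countable, so m*(I cap Q) = 0 (cover each rational by intervals whose total length is arbitrarily small). By countable subadditivity m*(I) <= m*(I cap Q) + m*(I \ Q), hence m*(I \ Q) >= m(I) = 8. The reverse inequality m*(I \ Q) <= m*(I) = 8 is trivial since (I \ Q) is a subset of I. Therefore m*(I \ Q) = 8.

8


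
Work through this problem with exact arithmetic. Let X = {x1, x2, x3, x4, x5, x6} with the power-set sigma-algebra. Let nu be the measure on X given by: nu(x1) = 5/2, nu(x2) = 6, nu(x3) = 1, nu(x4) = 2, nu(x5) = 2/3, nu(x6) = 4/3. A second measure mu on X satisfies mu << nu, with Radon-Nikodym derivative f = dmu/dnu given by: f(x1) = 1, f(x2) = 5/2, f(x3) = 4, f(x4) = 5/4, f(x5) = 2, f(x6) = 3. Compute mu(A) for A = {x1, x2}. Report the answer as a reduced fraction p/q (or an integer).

By the defining property of the Radon-Nikodym derivative, for every measurable set A,
  mu(A) = integral_A f dnu.
Since nu is a discrete measure concentrated on the atoms of X, the integral over A reduces to the sum
  mu(A) = sum_{x in A} f(x) * nu({x}).
Computing each term:
  x1: f(x1) * nu(x1) = 1 * 5/2 = 5/2.
  x2: f(x2) * nu(x2) = 5/2 * 6 = 15.
Summing: mu(A) = 5/2 + 15 = 35/2.

35/2


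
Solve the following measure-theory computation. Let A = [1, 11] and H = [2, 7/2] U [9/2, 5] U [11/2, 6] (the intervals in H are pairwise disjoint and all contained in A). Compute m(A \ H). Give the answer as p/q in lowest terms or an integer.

The ambient interval has length m(A) = 11 - 1 = 10.
Since the holes are disjoint and sit inside A, by finite additivity
  m(H) = sum_i (b_i - a_i), and m(A \ H) = m(A) - m(H).
Computing the hole measures:
  m(H_1) = 7/2 - 2 = 3/2.
  m(H_2) = 5 - 9/2 = 1/2.
  m(H_3) = 6 - 11/2 = 1/2.
Summed: m(H) = 3/2 + 1/2 + 1/2 = 5/2.
So m(A \ H) = 10 - 5/2 = 15/2.

15/2


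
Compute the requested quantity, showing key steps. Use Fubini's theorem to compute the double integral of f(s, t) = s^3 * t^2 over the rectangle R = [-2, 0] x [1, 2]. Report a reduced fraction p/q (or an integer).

f(s, t) is a tensor product of a function of s and a function of t, and both factors are bounded continuous (hence Lebesgue integrable) on the rectangle, so Fubini's theorem applies:
  integral_R f d(m x m) = (integral_a1^b1 s^3 ds) * (integral_a2^b2 t^2 dt).
Inner integral in s: integral_{-2}^{0} s^3 ds = (0^4 - (-2)^4)/4
  = -4.
Inner integral in t: integral_{1}^{2} t^2 dt = (2^3 - 1^3)/3
  = 7/3.
Product: (-4) * (7/3) = -28/3.

-28/3


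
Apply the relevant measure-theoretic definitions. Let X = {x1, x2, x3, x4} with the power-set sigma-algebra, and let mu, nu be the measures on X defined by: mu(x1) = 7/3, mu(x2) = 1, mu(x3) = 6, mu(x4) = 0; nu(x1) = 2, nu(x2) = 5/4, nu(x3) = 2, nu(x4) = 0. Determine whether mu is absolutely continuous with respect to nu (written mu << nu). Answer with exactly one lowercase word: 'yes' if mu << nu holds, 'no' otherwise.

mu << nu means: every nu-null measurable set is also mu-null; equivalently, for every atom x, if nu({x}) = 0 then mu({x}) = 0.
Checking each atom:
  x1: nu = 2 > 0 -> no constraint.
  x2: nu = 5/4 > 0 -> no constraint.
  x3: nu = 2 > 0 -> no constraint.
  x4: nu = 0, mu = 0 -> consistent with mu << nu.
No atom violates the condition. Therefore mu << nu.

yes


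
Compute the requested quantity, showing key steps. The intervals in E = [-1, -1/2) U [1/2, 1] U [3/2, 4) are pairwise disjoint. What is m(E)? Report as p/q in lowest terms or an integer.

For pairwise disjoint intervals, m(union_i I_i) = sum_i m(I_i),
and m is invariant under swapping open/closed endpoints (single points have measure 0).
So m(E) = sum_i (b_i - a_i).
  I_1 has length -1/2 - (-1) = 1/2.
  I_2 has length 1 - 1/2 = 1/2.
  I_3 has length 4 - 3/2 = 5/2.
Summing:
  m(E) = 1/2 + 1/2 + 5/2 = 7/2.

7/2


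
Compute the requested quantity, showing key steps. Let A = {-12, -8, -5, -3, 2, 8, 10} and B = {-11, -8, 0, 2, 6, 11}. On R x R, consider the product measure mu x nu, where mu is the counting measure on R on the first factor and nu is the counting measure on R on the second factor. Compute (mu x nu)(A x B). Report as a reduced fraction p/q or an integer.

For a measurable rectangle A x B, the product measure satisfies
  (mu x nu)(A x B) = mu(A) * nu(B).
  mu(A) = 7.
  nu(B) = 6.
  (mu x nu)(A x B) = 7 * 6 = 42.

42


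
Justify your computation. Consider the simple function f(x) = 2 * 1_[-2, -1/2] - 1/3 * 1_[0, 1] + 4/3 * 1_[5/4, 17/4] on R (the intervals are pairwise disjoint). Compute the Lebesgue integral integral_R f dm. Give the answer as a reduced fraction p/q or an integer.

For a simple function f = sum_i c_i * 1_{A_i} with disjoint A_i,
  integral f dm = sum_i c_i * m(A_i).
Lengths of the A_i:
  m(A_1) = -1/2 - (-2) = 3/2.
  m(A_2) = 1 - 0 = 1.
  m(A_3) = 17/4 - 5/4 = 3.
Contributions c_i * m(A_i):
  (2) * (3/2) = 3.
  (-1/3) * (1) = -1/3.
  (4/3) * (3) = 4.
Total: 3 - 1/3 + 4 = 20/3.

20/3


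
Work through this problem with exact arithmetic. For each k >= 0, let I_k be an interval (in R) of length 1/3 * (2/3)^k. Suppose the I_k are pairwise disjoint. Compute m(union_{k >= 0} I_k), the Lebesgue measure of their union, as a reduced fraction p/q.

By countable additivity of the Lebesgue measure on pairwise disjoint measurable sets,
  m(union_{k >= 0} I_k) = sum_{k >= 0} m(I_k) = sum_{k >= 0} a * r^k,
  with a = 1/3 and r = 2/3.
Since 0 < r = 2/3 < 1, the geometric series converges:
  sum_{k >= 0} a * r^k = a / (1 - r).
  = 1/3 / (1 - 2/3)
  = 1/3 / (1/3)
  = 1.

1


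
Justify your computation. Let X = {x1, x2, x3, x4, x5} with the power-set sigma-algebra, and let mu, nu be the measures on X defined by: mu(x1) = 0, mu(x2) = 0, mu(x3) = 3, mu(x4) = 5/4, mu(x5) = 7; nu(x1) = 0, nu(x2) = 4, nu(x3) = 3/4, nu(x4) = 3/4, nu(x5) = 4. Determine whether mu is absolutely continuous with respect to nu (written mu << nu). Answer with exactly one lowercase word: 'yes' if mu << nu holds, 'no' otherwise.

mu << nu means: every nu-null measurable set is also mu-null; equivalently, for every atom x, if nu({x}) = 0 then mu({x}) = 0.
Checking each atom:
  x1: nu = 0, mu = 0 -> consistent with mu << nu.
  x2: nu = 4 > 0 -> no constraint.
  x3: nu = 3/4 > 0 -> no constraint.
  x4: nu = 3/4 > 0 -> no constraint.
  x5: nu = 4 > 0 -> no constraint.
No atom violates the condition. Therefore mu << nu.

yes


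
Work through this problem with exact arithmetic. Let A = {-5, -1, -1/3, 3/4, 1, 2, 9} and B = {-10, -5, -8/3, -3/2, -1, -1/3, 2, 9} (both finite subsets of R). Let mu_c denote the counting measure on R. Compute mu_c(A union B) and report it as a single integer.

Counting measure on a finite set equals cardinality. By inclusion-exclusion, |A union B| = |A| + |B| - |A cap B|.
|A| = 7, |B| = 8, |A cap B| = 5.
So mu_c(A union B) = 7 + 8 - 5 = 10.

10


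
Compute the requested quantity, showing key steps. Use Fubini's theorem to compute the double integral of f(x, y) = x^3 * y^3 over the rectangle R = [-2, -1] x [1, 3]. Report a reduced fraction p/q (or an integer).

f(x, y) is a tensor product of a function of x and a function of y, and both factors are bounded continuous (hence Lebesgue integrable) on the rectangle, so Fubini's theorem applies:
  integral_R f d(m x m) = (integral_a1^b1 x^3 dx) * (integral_a2^b2 y^3 dy).
Inner integral in x: integral_{-2}^{-1} x^3 dx = ((-1)^4 - (-2)^4)/4
  = -15/4.
Inner integral in y: integral_{1}^{3} y^3 dy = (3^4 - 1^4)/4
  = 20.
Product: (-15/4) * (20) = -75.

-75


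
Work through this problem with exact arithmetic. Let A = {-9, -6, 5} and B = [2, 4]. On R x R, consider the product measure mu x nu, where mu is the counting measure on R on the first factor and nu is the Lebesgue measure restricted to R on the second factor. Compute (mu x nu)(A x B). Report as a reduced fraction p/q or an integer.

For a measurable rectangle A x B, the product measure satisfies
  (mu x nu)(A x B) = mu(A) * nu(B).
  mu(A) = 3.
  nu(B) = 2.
  (mu x nu)(A x B) = 3 * 2 = 6.

6


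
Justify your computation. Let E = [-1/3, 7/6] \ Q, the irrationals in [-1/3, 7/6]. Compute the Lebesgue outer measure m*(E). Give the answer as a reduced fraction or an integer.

The interval I = [-1/3, 7/6] has m(I) = 7/6 - (-1/3) = 3/2 (endpoints are measure-zero, so open/closed/half-open agree). Write I = (I cap Q) u (I \ Q). The rationals in I are countable, so m*(I cap Q) = 0 (cover each rational by intervals whose total length is arbitrarily small). By countable subadditivity m*(I) <= m*(I cap Q) + m*(I \ Q), hence m*(I \ Q) >= m(I) = 3/2. The reverse inequality m*(I \ Q) <= m*(I) = 3/2 is trivial since (I \ Q) is a subset of I. Therefore m*(I \ Q) = 3/2.

3/2


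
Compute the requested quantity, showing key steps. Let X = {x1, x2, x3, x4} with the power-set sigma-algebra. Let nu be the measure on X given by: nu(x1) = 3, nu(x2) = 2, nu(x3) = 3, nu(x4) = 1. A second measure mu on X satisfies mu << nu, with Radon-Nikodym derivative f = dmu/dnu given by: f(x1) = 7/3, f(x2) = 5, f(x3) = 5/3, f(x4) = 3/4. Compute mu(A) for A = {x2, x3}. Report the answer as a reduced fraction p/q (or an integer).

By the defining property of the Radon-Nikodym derivative, for every measurable set A,
  mu(A) = integral_A f dnu.
Since nu is a discrete measure concentrated on the atoms of X, the integral over A reduces to the sum
  mu(A) = sum_{x in A} f(x) * nu({x}).
Computing each term:
  x2: f(x2) * nu(x2) = 5 * 2 = 10.
  x3: f(x3) * nu(x3) = 5/3 * 3 = 5.
Summing: mu(A) = 10 + 5 = 15.

15


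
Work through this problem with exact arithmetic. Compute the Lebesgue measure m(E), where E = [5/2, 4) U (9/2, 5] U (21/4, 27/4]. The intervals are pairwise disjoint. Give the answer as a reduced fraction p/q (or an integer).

For pairwise disjoint intervals, m(union_i I_i) = sum_i m(I_i),
and m is invariant under swapping open/closed endpoints (single points have measure 0).
So m(E) = sum_i (b_i - a_i).
  I_1 has length 4 - 5/2 = 3/2.
  I_2 has length 5 - 9/2 = 1/2.
  I_3 has length 27/4 - 21/4 = 3/2.
Summing:
  m(E) = 3/2 + 1/2 + 3/2 = 7/2.

7/2


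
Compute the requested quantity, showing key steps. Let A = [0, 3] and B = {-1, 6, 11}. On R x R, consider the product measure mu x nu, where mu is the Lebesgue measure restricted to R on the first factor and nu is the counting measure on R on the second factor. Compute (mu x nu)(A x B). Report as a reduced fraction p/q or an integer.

For a measurable rectangle A x B, the product measure satisfies
  (mu x nu)(A x B) = mu(A) * nu(B).
  mu(A) = 3.
  nu(B) = 3.
  (mu x nu)(A x B) = 3 * 3 = 9.

9


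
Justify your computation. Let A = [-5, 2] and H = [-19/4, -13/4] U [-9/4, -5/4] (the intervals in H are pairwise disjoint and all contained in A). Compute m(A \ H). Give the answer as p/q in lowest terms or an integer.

The ambient interval has length m(A) = 2 - (-5) = 7.
Since the holes are disjoint and sit inside A, by finite additivity
  m(H) = sum_i (b_i - a_i), and m(A \ H) = m(A) - m(H).
Computing the hole measures:
  m(H_1) = -13/4 - (-19/4) = 3/2.
  m(H_2) = -5/4 - (-9/4) = 1.
Summed: m(H) = 3/2 + 1 = 5/2.
So m(A \ H) = 7 - 5/2 = 9/2.

9/2


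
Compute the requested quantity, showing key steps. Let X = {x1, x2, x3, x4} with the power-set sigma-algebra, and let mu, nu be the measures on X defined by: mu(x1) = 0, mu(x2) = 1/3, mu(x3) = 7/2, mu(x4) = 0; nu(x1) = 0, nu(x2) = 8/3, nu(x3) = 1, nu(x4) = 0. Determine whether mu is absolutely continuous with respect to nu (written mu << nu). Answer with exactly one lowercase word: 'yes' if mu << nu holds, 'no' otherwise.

mu << nu means: every nu-null measurable set is also mu-null; equivalently, for every atom x, if nu({x}) = 0 then mu({x}) = 0.
Checking each atom:
  x1: nu = 0, mu = 0 -> consistent with mu << nu.
  x2: nu = 8/3 > 0 -> no constraint.
  x3: nu = 1 > 0 -> no constraint.
  x4: nu = 0, mu = 0 -> consistent with mu << nu.
No atom violates the condition. Therefore mu << nu.

yes


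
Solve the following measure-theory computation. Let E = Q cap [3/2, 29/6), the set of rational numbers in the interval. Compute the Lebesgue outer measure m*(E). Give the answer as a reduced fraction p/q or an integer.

E = Q cap [3/2, 29/6) is a subset of Q, which is countable. Enumerate Q = {q_1, q_2, ...}; for any eps > 0, cover q_k by the open interval (q_k - eps/2^(k+1), q_k + eps/2^(k+1)), of length eps/2^k. The total cover length is sum_{k>=1} eps/2^k = eps. Hence m*(E) <= m*(Q) <= eps for every eps > 0, and since outer measure is non-negative, m*(E) = 0.

0


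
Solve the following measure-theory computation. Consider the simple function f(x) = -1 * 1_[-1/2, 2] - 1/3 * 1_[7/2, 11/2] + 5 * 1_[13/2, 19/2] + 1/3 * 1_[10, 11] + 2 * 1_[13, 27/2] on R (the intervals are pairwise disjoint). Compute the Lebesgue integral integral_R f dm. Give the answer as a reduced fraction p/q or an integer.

For a simple function f = sum_i c_i * 1_{A_i} with disjoint A_i,
  integral f dm = sum_i c_i * m(A_i).
Lengths of the A_i:
  m(A_1) = 2 - (-1/2) = 5/2.
  m(A_2) = 11/2 - 7/2 = 2.
  m(A_3) = 19/2 - 13/2 = 3.
  m(A_4) = 11 - 10 = 1.
  m(A_5) = 27/2 - 13 = 1/2.
Contributions c_i * m(A_i):
  (-1) * (5/2) = -5/2.
  (-1/3) * (2) = -2/3.
  (5) * (3) = 15.
  (1/3) * (1) = 1/3.
  (2) * (1/2) = 1.
Total: -5/2 - 2/3 + 15 + 1/3 + 1 = 79/6.

79/6


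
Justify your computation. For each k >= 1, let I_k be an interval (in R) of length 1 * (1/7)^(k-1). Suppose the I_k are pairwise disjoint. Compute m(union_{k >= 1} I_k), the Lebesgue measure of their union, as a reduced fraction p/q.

By countable additivity of the Lebesgue measure on pairwise disjoint measurable sets,
  m(union_{k >= 1} I_k) = sum_{k >= 1} m(I_k) = sum_{k >= 1} a * r^(k-1),
  with a = 1 and r = 1/7.
Since 0 < r = 1/7 < 1, the geometric series converges:
  sum_{k >= 1} a * r^(k-1) = a / (1 - r).
  = 1 / (1 - 1/7)
  = 1 / (6/7)
  = 7/6.

7/6


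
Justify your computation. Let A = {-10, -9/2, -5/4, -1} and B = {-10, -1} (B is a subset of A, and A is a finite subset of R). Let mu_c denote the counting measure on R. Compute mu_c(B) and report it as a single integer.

Counting measure assigns mu_c(E) = |E| (number of elements) when E is finite.
B has 2 element(s), so mu_c(B) = 2.

2


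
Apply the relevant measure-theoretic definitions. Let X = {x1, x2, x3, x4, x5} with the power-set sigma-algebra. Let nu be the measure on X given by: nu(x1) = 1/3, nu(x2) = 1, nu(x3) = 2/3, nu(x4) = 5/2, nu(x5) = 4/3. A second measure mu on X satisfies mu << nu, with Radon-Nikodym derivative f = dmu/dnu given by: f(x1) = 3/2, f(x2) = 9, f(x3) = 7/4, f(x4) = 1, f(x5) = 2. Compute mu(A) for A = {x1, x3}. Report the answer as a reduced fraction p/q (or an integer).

By the defining property of the Radon-Nikodym derivative, for every measurable set A,
  mu(A) = integral_A f dnu.
Since nu is a discrete measure concentrated on the atoms of X, the integral over A reduces to the sum
  mu(A) = sum_{x in A} f(x) * nu({x}).
Computing each term:
  x1: f(x1) * nu(x1) = 3/2 * 1/3 = 1/2.
  x3: f(x3) * nu(x3) = 7/4 * 2/3 = 7/6.
Summing: mu(A) = 1/2 + 7/6 = 5/3.

5/3


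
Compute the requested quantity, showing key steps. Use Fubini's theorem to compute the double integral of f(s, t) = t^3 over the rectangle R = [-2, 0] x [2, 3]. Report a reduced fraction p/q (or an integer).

f(s, t) is a tensor product of a function of s and a function of t, and both factors are bounded continuous (hence Lebesgue integrable) on the rectangle, so Fubini's theorem applies:
  integral_R f d(m x m) = (integral_a1^b1 1 ds) * (integral_a2^b2 t^3 dt).
Inner integral in s: integral_{-2}^{0} 1 ds = (0^1 - (-2)^1)/1
  = 2.
Inner integral in t: integral_{2}^{3} t^3 dt = (3^4 - 2^4)/4
  = 65/4.
Product: (2) * (65/4) = 65/2.

65/2


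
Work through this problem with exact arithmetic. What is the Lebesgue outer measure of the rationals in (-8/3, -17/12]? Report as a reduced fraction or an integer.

E = Q cap (-8/3, -17/12] is a subset of Q, which is countable. Enumerate Q = {q_1, q_2, ...}; for any eps > 0, cover q_k by the open interval (q_k - eps/2^(k+1), q_k + eps/2^(k+1)), of length eps/2^k. The total cover length is sum_{k>=1} eps/2^k = eps. Hence m*(E) <= m*(Q) <= eps for every eps > 0, and since outer measure is non-negative, m*(E) = 0.

0


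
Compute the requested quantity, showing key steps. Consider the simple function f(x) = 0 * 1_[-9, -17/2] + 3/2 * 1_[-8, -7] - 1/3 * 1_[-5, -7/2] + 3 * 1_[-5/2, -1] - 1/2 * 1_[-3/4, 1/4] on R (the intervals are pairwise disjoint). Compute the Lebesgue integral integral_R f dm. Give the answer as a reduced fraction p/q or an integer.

For a simple function f = sum_i c_i * 1_{A_i} with disjoint A_i,
  integral f dm = sum_i c_i * m(A_i).
Lengths of the A_i:
  m(A_1) = -17/2 - (-9) = 1/2.
  m(A_2) = -7 - (-8) = 1.
  m(A_3) = -7/2 - (-5) = 3/2.
  m(A_4) = -1 - (-5/2) = 3/2.
  m(A_5) = 1/4 - (-3/4) = 1.
Contributions c_i * m(A_i):
  (0) * (1/2) = 0.
  (3/2) * (1) = 3/2.
  (-1/3) * (3/2) = -1/2.
  (3) * (3/2) = 9/2.
  (-1/2) * (1) = -1/2.
Total: 0 + 3/2 - 1/2 + 9/2 - 1/2 = 5.

5


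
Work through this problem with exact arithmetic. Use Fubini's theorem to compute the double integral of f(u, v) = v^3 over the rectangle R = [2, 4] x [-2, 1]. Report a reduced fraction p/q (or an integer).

f(u, v) is a tensor product of a function of u and a function of v, and both factors are bounded continuous (hence Lebesgue integrable) on the rectangle, so Fubini's theorem applies:
  integral_R f d(m x m) = (integral_a1^b1 1 du) * (integral_a2^b2 v^3 dv).
Inner integral in u: integral_{2}^{4} 1 du = (4^1 - 2^1)/1
  = 2.
Inner integral in v: integral_{-2}^{1} v^3 dv = (1^4 - (-2)^4)/4
  = -15/4.
Product: (2) * (-15/4) = -15/2.

-15/2


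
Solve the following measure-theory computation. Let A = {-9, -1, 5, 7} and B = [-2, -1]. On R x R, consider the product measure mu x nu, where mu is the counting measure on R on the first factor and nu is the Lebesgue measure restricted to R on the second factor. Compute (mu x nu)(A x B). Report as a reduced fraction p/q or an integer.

For a measurable rectangle A x B, the product measure satisfies
  (mu x nu)(A x B) = mu(A) * nu(B).
  mu(A) = 4.
  nu(B) = 1.
  (mu x nu)(A x B) = 4 * 1 = 4.

4


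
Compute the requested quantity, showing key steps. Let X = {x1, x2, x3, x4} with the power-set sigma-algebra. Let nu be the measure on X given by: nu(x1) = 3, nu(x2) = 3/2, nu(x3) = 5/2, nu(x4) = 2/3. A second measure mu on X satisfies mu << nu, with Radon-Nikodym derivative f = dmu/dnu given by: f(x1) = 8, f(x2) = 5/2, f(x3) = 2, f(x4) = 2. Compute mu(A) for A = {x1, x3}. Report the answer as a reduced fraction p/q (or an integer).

By the defining property of the Radon-Nikodym derivative, for every measurable set A,
  mu(A) = integral_A f dnu.
Since nu is a discrete measure concentrated on the atoms of X, the integral over A reduces to the sum
  mu(A) = sum_{x in A} f(x) * nu({x}).
Computing each term:
  x1: f(x1) * nu(x1) = 8 * 3 = 24.
  x3: f(x3) * nu(x3) = 2 * 5/2 = 5.
Summing: mu(A) = 24 + 5 = 29.

29


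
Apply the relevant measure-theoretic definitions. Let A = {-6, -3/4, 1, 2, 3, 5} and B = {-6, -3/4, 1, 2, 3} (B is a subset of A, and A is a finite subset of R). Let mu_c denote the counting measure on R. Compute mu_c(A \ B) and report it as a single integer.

Counting measure assigns mu_c(E) = |E| (number of elements) when E is finite. For B subset A, A \ B is the set of elements of A not in B, so |A \ B| = |A| - |B|.
|A| = 6, |B| = 5, so mu_c(A \ B) = 6 - 5 = 1.

1


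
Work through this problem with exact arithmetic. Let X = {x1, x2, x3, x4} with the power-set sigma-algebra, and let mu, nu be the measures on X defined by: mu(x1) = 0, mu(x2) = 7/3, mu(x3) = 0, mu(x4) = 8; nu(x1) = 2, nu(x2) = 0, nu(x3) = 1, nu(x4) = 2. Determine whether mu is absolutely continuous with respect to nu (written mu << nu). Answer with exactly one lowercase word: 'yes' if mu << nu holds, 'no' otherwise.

mu << nu means: every nu-null measurable set is also mu-null; equivalently, for every atom x, if nu({x}) = 0 then mu({x}) = 0.
Checking each atom:
  x1: nu = 2 > 0 -> no constraint.
  x2: nu = 0, mu = 7/3 > 0 -> violates mu << nu.
  x3: nu = 1 > 0 -> no constraint.
  x4: nu = 2 > 0 -> no constraint.
The atom(s) x2 violate the condition (nu = 0 but mu > 0). Therefore mu is NOT absolutely continuous w.r.t. nu.

no


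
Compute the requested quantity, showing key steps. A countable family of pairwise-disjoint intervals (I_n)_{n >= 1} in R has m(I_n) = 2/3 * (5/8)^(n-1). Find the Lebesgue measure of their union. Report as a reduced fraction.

By countable additivity of the Lebesgue measure on pairwise disjoint measurable sets,
  m(union_{n >= 1} I_n) = sum_{n >= 1} m(I_n) = sum_{n >= 1} a * r^(n-1),
  with a = 2/3 and r = 5/8.
Since 0 < r = 5/8 < 1, the geometric series converges:
  sum_{n >= 1} a * r^(n-1) = a / (1 - r).
  = 2/3 / (1 - 5/8)
  = 2/3 / (3/8)
  = 16/9.

16/9


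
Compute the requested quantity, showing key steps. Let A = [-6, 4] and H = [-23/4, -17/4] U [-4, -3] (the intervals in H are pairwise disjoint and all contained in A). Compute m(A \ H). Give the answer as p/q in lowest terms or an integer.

The ambient interval has length m(A) = 4 - (-6) = 10.
Since the holes are disjoint and sit inside A, by finite additivity
  m(H) = sum_i (b_i - a_i), and m(A \ H) = m(A) - m(H).
Computing the hole measures:
  m(H_1) = -17/4 - (-23/4) = 3/2.
  m(H_2) = -3 - (-4) = 1.
Summed: m(H) = 3/2 + 1 = 5/2.
So m(A \ H) = 10 - 5/2 = 15/2.

15/2


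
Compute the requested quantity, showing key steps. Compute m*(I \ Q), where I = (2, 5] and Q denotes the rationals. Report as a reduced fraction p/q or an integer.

The interval I = (2, 5] has m(I) = 5 - 2 = 3 (endpoints are measure-zero, so open/closed/half-open agree). Write I = (I cap Q) u (I \ Q). The rationals in I are countable, so m*(I cap Q) = 0 (cover each rational by intervals whose total length is arbitrarily small). By countable subadditivity m*(I) <= m*(I cap Q) + m*(I \ Q), hence m*(I \ Q) >= m(I) = 3. The reverse inequality m*(I \ Q) <= m*(I) = 3 is trivial since (I \ Q) is a subset of I. Therefore m*(I \ Q) = 3.

3


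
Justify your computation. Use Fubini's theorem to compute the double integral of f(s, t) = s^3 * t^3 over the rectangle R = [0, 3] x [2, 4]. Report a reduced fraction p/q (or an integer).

f(s, t) is a tensor product of a function of s and a function of t, and both factors are bounded continuous (hence Lebesgue integrable) on the rectangle, so Fubini's theorem applies:
  integral_R f d(m x m) = (integral_a1^b1 s^3 ds) * (integral_a2^b2 t^3 dt).
Inner integral in s: integral_{0}^{3} s^3 ds = (3^4 - 0^4)/4
  = 81/4.
Inner integral in t: integral_{2}^{4} t^3 dt = (4^4 - 2^4)/4
  = 60.
Product: (81/4) * (60) = 1215.

1215


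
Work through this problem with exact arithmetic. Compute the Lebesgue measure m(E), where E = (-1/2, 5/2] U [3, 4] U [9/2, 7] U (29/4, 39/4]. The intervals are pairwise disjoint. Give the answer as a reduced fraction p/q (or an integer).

For pairwise disjoint intervals, m(union_i I_i) = sum_i m(I_i),
and m is invariant under swapping open/closed endpoints (single points have measure 0).
So m(E) = sum_i (b_i - a_i).
  I_1 has length 5/2 - (-1/2) = 3.
  I_2 has length 4 - 3 = 1.
  I_3 has length 7 - 9/2 = 5/2.
  I_4 has length 39/4 - 29/4 = 5/2.
Summing:
  m(E) = 3 + 1 + 5/2 + 5/2 = 9.

9


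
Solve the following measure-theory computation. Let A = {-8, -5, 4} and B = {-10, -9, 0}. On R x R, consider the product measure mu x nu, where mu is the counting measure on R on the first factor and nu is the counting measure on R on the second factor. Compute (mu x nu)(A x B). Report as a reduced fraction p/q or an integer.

For a measurable rectangle A x B, the product measure satisfies
  (mu x nu)(A x B) = mu(A) * nu(B).
  mu(A) = 3.
  nu(B) = 3.
  (mu x nu)(A x B) = 3 * 3 = 9.

9


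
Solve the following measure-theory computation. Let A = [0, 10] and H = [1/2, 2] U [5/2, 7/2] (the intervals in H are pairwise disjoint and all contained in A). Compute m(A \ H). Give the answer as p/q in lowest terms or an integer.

The ambient interval has length m(A) = 10 - 0 = 10.
Since the holes are disjoint and sit inside A, by finite additivity
  m(H) = sum_i (b_i - a_i), and m(A \ H) = m(A) - m(H).
Computing the hole measures:
  m(H_1) = 2 - 1/2 = 3/2.
  m(H_2) = 7/2 - 5/2 = 1.
Summed: m(H) = 3/2 + 1 = 5/2.
So m(A \ H) = 10 - 5/2 = 15/2.

15/2


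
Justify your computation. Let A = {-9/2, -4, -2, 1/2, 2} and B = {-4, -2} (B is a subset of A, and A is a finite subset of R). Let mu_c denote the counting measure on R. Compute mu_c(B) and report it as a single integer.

Counting measure assigns mu_c(E) = |E| (number of elements) when E is finite.
B has 2 element(s), so mu_c(B) = 2.

2


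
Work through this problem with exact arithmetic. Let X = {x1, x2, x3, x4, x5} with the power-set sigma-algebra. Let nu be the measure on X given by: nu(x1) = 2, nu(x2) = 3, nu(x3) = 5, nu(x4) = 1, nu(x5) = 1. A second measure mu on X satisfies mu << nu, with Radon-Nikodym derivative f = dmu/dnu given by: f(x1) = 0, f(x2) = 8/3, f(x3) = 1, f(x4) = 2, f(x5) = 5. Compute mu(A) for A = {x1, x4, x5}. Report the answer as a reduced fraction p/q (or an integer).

By the defining property of the Radon-Nikodym derivative, for every measurable set A,
  mu(A) = integral_A f dnu.
Since nu is a discrete measure concentrated on the atoms of X, the integral over A reduces to the sum
  mu(A) = sum_{x in A} f(x) * nu({x}).
Computing each term:
  x1: f(x1) * nu(x1) = 0 * 2 = 0.
  x4: f(x4) * nu(x4) = 2 * 1 = 2.
  x5: f(x5) * nu(x5) = 5 * 1 = 5.
Summing: mu(A) = 0 + 2 + 5 = 7.

7


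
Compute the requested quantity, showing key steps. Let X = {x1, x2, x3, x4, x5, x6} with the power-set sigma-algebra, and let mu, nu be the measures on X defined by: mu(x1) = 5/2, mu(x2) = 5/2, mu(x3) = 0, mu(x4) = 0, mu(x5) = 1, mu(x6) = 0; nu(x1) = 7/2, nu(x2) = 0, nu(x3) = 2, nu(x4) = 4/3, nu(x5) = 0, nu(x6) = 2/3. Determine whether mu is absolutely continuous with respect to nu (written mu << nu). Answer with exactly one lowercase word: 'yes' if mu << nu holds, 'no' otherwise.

mu << nu means: every nu-null measurable set is also mu-null; equivalently, for every atom x, if nu({x}) = 0 then mu({x}) = 0.
Checking each atom:
  x1: nu = 7/2 > 0 -> no constraint.
  x2: nu = 0, mu = 5/2 > 0 -> violates mu << nu.
  x3: nu = 2 > 0 -> no constraint.
  x4: nu = 4/3 > 0 -> no constraint.
  x5: nu = 0, mu = 1 > 0 -> violates mu << nu.
  x6: nu = 2/3 > 0 -> no constraint.
The atom(s) x2, x5 violate the condition (nu = 0 but mu > 0). Therefore mu is NOT absolutely continuous w.r.t. nu.

no


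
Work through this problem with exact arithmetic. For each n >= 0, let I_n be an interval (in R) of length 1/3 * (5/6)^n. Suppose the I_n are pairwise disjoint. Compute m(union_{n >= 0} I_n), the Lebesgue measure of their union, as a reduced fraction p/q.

By countable additivity of the Lebesgue measure on pairwise disjoint measurable sets,
  m(union_{n >= 0} I_n) = sum_{n >= 0} m(I_n) = sum_{n >= 0} a * r^n,
  with a = 1/3 and r = 5/6.
Since 0 < r = 5/6 < 1, the geometric series converges:
  sum_{n >= 0} a * r^n = a / (1 - r).
  = 1/3 / (1 - 5/6)
  = 1/3 / (1/6)
  = 2.

2


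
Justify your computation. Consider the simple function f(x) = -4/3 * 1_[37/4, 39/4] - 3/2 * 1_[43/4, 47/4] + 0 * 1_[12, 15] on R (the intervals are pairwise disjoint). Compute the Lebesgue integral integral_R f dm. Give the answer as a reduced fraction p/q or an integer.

For a simple function f = sum_i c_i * 1_{A_i} with disjoint A_i,
  integral f dm = sum_i c_i * m(A_i).
Lengths of the A_i:
  m(A_1) = 39/4 - 37/4 = 1/2.
  m(A_2) = 47/4 - 43/4 = 1.
  m(A_3) = 15 - 12 = 3.
Contributions c_i * m(A_i):
  (-4/3) * (1/2) = -2/3.
  (-3/2) * (1) = -3/2.
  (0) * (3) = 0.
Total: -2/3 - 3/2 + 0 = -13/6.

-13/6


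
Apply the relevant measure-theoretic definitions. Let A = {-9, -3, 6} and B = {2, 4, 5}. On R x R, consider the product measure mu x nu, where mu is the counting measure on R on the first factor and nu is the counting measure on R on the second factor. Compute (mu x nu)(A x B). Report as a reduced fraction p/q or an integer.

For a measurable rectangle A x B, the product measure satisfies
  (mu x nu)(A x B) = mu(A) * nu(B).
  mu(A) = 3.
  nu(B) = 3.
  (mu x nu)(A x B) = 3 * 3 = 9.

9


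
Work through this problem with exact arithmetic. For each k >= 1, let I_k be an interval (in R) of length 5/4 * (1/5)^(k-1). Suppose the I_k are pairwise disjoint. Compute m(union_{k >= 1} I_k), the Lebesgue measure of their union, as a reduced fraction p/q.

By countable additivity of the Lebesgue measure on pairwise disjoint measurable sets,
  m(union_{k >= 1} I_k) = sum_{k >= 1} m(I_k) = sum_{k >= 1} a * r^(k-1),
  with a = 5/4 and r = 1/5.
Since 0 < r = 1/5 < 1, the geometric series converges:
  sum_{k >= 1} a * r^(k-1) = a / (1 - r).
  = 5/4 / (1 - 1/5)
  = 5/4 / (4/5)
  = 25/16.

25/16


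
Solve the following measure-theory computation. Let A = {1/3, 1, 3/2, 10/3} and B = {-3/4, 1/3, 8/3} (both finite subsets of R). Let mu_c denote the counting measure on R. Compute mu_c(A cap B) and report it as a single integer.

Counting measure on a finite set equals cardinality. mu_c(A cap B) = |A cap B| (elements appearing in both).
Enumerating the elements of A that also lie in B gives 1 element(s).
So mu_c(A cap B) = 1.

1


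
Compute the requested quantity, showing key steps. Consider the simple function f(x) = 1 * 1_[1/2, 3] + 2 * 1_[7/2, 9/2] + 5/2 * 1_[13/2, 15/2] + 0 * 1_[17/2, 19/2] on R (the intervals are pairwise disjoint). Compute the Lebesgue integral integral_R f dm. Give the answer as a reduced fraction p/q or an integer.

For a simple function f = sum_i c_i * 1_{A_i} with disjoint A_i,
  integral f dm = sum_i c_i * m(A_i).
Lengths of the A_i:
  m(A_1) = 3 - 1/2 = 5/2.
  m(A_2) = 9/2 - 7/2 = 1.
  m(A_3) = 15/2 - 13/2 = 1.
  m(A_4) = 19/2 - 17/2 = 1.
Contributions c_i * m(A_i):
  (1) * (5/2) = 5/2.
  (2) * (1) = 2.
  (5/2) * (1) = 5/2.
  (0) * (1) = 0.
Total: 5/2 + 2 + 5/2 + 0 = 7.

7
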